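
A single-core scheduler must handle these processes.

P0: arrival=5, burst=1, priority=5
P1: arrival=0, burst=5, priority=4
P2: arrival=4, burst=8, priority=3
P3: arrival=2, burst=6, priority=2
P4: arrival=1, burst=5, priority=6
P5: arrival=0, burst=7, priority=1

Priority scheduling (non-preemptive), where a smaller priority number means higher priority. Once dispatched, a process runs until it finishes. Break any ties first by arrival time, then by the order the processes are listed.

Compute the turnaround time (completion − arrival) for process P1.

Schedule: | P5 0-7 | P3 7-13 | P2 13-21 | P1 21-26 | P0 26-27 | P4 27-32 |
Completion: P0=27  P1=26  P2=21  P3=13  P4=32  P5=7
Turnaround(P1) = completion − arrival = 26 − 0 = 26

26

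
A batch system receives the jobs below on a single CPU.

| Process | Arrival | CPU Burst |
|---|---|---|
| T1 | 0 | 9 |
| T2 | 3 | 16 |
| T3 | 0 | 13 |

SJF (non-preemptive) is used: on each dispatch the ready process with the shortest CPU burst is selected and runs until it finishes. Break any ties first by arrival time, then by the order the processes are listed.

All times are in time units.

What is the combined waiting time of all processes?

Timeline: | T1 0-9 | T3 9-22 | T2 22-38 |
Completion: T1=9  T2=38  T3=22
Turnaround (C−A): T1=9  T2=35  T3=22
Waiting = turnaround − burst: T1=0, T2=19, T3=9
Total waiting = 0 + 19 + 9 = 28

28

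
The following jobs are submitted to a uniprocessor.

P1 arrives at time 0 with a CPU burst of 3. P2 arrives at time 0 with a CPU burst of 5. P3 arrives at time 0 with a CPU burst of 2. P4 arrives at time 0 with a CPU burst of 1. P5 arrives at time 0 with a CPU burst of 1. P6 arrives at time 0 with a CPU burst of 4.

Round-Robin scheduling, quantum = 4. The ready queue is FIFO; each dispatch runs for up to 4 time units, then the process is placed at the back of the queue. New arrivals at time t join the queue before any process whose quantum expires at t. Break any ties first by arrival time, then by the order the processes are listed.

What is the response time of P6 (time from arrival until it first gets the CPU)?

Schedule: | P1 0-3 | P2 3-7 | P3 7-9 | P4 9-10 | P5 10-11 | P6 11-15 | P2 15-16 |
Completion: P1=3  P2=16  P3=9  P4=10  P5=11  P6=15
Turnaround (C−A): P1=3  P2=16  P3=9  P4=10  P5=11  P6=15
Response(P6) = first start − arrival = 11 − 0 = 11

11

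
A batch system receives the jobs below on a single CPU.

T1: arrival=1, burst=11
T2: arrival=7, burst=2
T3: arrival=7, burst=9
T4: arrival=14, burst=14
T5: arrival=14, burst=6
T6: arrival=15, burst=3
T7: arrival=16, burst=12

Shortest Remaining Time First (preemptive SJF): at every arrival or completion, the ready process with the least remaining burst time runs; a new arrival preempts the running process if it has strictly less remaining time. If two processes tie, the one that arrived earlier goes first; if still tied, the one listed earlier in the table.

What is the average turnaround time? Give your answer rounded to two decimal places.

17.71

Gantt: | idle 0-1 | T1 1-7 | T2 7-9 | T1 9-14 | T5 14-15 | T6 15-18 | T5 18-23 | T3 23-32 | T7 32-44 | T4 44-58 |
Completion: T1=14  T2=9  T3=32  T4=58  T5=23  T6=18  T7=44
Turnaround times: T1=13, T2=2, T3=25, T4=44, T5=9, T6=3, T7=28
Average turnaround = (13+2+25+44+9+3+28) / 7 = 124/7 = 17.71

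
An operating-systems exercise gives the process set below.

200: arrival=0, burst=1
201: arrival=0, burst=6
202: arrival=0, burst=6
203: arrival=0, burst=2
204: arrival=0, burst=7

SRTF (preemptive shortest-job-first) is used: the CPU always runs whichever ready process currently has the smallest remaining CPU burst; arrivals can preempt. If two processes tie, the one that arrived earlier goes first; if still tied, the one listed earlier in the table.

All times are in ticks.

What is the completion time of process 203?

3

Gantt: | 200 0-1 | 203 1-3 | 201 3-9 | 202 9-15 | 204 15-22 |
Completion: 200=1  201=9  202=15  203=3  204=22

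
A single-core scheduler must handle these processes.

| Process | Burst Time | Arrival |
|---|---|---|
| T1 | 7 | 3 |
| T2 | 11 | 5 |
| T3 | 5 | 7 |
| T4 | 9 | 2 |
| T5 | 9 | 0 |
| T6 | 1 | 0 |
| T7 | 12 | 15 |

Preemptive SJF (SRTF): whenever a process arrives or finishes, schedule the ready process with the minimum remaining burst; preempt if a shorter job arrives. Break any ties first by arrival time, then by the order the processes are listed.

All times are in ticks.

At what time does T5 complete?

10

Schedule: | T6 0-1 | T5 1-10 | T3 10-15 | T1 15-22 | T4 22-31 | T2 31-42 | T7 42-54 |
Completion: T1=22  T2=42  T3=15  T4=31  T5=10  T6=1  T7=54
Turnaround (C−A): T1=19  T2=37  T3=8  T4=29  T5=10  T6=1  T7=39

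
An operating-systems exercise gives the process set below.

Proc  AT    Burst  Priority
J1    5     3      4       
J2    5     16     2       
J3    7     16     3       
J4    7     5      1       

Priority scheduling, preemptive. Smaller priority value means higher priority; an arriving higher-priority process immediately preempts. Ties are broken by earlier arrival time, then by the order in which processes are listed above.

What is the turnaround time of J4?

5

Schedule: | idle 0-5 | J2 5-7 | J4 7-12 | J2 12-26 | J3 26-42 | J1 42-45 |
Completion: J1=45  J2=26  J3=42  J4=12
Turnaround(J4) = completion − arrival = 12 − 7 = 5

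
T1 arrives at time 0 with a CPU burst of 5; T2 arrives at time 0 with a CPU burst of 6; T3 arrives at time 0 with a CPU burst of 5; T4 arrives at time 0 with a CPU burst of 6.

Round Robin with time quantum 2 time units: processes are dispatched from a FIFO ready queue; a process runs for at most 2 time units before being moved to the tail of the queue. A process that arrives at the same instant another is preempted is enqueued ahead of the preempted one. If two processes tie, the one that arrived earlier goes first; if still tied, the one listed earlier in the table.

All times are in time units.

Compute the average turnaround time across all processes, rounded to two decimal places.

Timeline: | T1 0-2 | T2 2-4 | T3 4-6 | T4 6-8 | T1 8-10 | T2 10-12 | T3 12-14 | T4 14-16 | T1 16-17 | T2 17-19 | T3 19-20 | T4 20-22 |
Completion: T1=17  T2=19  T3=20  T4=22
Turnaround (C−A): T1=17  T2=19  T3=20  T4=22
Turnaround times: T1=17, T2=19, T3=20, T4=22
Average turnaround = (17+19+20+22) / 4 = 78/4 = 19.50

19.50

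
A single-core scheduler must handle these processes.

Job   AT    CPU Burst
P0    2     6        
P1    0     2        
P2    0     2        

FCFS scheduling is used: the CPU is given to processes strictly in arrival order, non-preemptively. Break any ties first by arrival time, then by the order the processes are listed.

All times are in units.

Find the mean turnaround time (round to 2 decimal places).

Timeline: | P1 0-2 | P2 2-4 | P0 4-10 |
Completion: P0=10  P1=2  P2=4
Turnaround (C−A): P0=8  P1=2  P2=4
Turnaround times: P0=8, P1=2, P2=4
Average turnaround = (8+2+4) / 3 = 14/3 = 4.67

4.67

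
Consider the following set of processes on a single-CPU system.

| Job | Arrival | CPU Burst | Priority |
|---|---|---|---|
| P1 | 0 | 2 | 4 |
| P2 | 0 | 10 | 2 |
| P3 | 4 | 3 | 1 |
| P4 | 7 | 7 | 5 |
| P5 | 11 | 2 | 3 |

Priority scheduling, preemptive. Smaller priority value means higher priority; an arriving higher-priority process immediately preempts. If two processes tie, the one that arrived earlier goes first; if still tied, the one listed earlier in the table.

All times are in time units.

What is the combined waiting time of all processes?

Schedule: | P2 0-4 | P3 4-7 | P2 7-13 | P5 13-15 | P1 15-17 | P4 17-24 |
Completion: P1=17  P2=13  P3=7  P4=24  P5=15
Waiting = turnaround − burst: P1=15, P2=3, P3=0, P4=10, P5=2
Total waiting = 15 + 3 + 0 + 10 + 2 = 30

30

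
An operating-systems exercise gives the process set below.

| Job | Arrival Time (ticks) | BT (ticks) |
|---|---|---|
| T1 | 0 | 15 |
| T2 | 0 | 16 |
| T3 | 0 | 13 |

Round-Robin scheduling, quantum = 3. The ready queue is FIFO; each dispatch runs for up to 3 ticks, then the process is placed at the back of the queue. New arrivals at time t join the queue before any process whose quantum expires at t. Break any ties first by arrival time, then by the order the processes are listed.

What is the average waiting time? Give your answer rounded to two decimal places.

Gantt: | T1 0-3 | T2 3-6 | T3 6-9 | T1 9-12 | T2 12-15 | T3 15-18 | T1 18-21 | T2 21-24 | T3 24-27 | T1 27-30 | T2 30-33 | T3 33-36 | T1 36-39 | T2 39-42 | T3 42-43 | T2 43-44 |
Completion: T1=39  T2=44  T3=43
Waiting times: T1=24, T2=28, T3=30
Average waiting = (24+28+30) / 3 = 82/3 = 27.33

27.33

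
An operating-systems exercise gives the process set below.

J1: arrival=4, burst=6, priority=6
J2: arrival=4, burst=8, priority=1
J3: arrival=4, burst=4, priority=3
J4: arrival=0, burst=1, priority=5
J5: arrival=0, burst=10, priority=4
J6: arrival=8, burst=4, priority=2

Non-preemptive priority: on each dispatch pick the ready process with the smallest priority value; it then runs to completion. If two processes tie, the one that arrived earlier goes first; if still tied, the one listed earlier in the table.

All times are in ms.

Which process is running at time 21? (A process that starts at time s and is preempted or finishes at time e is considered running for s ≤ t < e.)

J6

Timeline: | J5 0-10 | J2 10-18 | J6 18-22 | J3 22-26 | J4 26-27 | J1 27-33 |
Completion: J1=33  J2=18  J3=26  J4=27  J5=10  J6=22
Turnaround (C−A): J1=29  J2=14  J3=22  J4=27  J5=10  J6=14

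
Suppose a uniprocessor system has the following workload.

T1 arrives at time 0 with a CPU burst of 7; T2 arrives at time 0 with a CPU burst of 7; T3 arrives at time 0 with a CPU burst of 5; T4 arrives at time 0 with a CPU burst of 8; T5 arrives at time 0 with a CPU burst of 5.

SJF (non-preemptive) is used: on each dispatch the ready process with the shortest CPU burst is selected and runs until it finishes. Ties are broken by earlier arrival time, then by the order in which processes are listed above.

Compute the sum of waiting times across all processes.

56

Gantt: | T3 0-5 | T5 5-10 | T1 10-17 | T2 17-24 | T4 24-32 |
Completion: T1=17  T2=24  T3=5  T4=32  T5=10
Turnaround (C−A): T1=17  T2=24  T3=5  T4=32  T5=10
Waiting = turnaround − burst: T1=10, T2=17, T3=0, T4=24, T5=5
Total waiting = 10 + 17 + 0 + 24 + 5 = 56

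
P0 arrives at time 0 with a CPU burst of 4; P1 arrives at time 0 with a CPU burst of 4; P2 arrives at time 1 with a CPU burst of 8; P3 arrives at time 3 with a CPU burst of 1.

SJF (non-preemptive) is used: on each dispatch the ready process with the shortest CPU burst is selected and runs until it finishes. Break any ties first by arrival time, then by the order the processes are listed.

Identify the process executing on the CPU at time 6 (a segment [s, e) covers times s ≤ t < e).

Schedule: | P0 0-4 | P3 4-5 | P1 5-9 | P2 9-17 |
Completion: P0=4  P1=9  P2=17  P3=5
Turnaround (C−A): P0=4  P1=9  P2=16  P3=2

P1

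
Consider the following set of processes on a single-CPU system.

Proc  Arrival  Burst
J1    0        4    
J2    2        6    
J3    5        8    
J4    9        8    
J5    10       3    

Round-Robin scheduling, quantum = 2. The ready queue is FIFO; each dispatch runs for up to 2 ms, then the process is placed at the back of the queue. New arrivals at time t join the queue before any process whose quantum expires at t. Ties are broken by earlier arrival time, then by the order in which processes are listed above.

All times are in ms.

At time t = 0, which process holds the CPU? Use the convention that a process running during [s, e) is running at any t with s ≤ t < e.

J1

Gantt: | J1 0-2 | J2 2-4 | J1 4-6 | J2 6-8 | J3 8-10 | J2 10-12 | J4 12-14 | J5 14-16 | J3 16-18 | J4 18-20 | J5 20-21 | J3 21-23 | J4 23-25 | J3 25-27 | J4 27-29 |
Completion: J1=6  J2=12  J3=27  J4=29  J5=21
Turnaround (C−A): J1=6  J2=10  J3=22  J4=20  J5=11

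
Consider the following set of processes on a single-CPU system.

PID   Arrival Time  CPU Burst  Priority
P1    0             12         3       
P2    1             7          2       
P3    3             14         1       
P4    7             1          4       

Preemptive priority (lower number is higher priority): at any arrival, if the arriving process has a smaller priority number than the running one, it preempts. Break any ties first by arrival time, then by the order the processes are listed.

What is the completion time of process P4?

Schedule: | P1 0-1 | P2 1-3 | P3 3-17 | P2 17-22 | P1 22-33 | P4 33-34 |
Completion: P1=33  P2=22  P3=17  P4=34
Turnaround (C−A): P1=33  P2=21  P3=14  P4=27

34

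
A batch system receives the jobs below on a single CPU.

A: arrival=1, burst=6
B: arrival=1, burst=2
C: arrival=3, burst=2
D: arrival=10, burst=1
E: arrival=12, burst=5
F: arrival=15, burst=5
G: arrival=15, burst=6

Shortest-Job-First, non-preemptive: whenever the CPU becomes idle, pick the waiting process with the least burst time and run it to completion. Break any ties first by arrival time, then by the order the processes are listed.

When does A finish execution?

Gantt: | idle 0-1 | B 1-3 | C 3-5 | A 5-11 | D 11-12 | E 12-17 | F 17-22 | G 22-28 |
Completion: A=11  B=3  C=5  D=12  E=17  F=22  G=28
Turnaround (C−A): A=10  B=2  C=2  D=2  E=5  F=7  G=13

11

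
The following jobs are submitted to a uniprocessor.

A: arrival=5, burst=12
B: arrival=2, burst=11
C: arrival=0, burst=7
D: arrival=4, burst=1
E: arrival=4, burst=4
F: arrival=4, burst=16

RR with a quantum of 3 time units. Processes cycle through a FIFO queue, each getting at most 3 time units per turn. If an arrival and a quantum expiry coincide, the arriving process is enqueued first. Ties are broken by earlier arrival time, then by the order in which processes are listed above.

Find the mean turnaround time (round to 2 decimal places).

Timeline: | C 0-3 | B 3-6 | C 6-9 | D 9-10 | E 10-13 | F 13-16 | A 16-19 | B 19-22 | C 22-23 | E 23-24 | F 24-27 | A 27-30 | B 30-33 | F 33-36 | A 36-39 | B 39-41 | F 41-44 | A 44-47 | F 47-51 |
Completion: A=47  B=41  C=23  D=10  E=24  F=51
Turnaround (C−A): A=42  B=39  C=23  D=6  E=20  F=47
Turnaround times: A=42, B=39, C=23, D=6, E=20, F=47
Average turnaround = (42+39+23+6+20+47) / 6 = 177/6 = 29.50

29.50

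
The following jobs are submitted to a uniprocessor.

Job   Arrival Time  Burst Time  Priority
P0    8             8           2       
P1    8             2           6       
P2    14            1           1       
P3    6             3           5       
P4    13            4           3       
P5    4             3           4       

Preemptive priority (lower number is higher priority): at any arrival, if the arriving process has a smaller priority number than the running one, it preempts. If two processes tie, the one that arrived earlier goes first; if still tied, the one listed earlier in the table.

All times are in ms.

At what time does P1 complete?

Schedule: | idle 0-4 | P5 4-7 | P3 7-8 | P0 8-14 | P2 14-15 | P0 15-17 | P4 17-21 | P3 21-23 | P1 23-25 |
Completion: P0=17  P1=25  P2=15  P3=23  P4=21  P5=7
Turnaround (C−A): P0=9  P1=17  P2=1  P3=17  P4=8  P5=3

25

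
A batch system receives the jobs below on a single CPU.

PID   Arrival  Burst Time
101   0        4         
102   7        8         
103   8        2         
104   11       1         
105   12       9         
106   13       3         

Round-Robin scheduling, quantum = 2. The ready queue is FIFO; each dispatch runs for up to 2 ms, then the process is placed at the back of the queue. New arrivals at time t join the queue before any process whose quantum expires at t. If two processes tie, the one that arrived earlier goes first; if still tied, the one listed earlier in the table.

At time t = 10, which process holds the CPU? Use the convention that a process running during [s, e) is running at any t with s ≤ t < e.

103

Timeline: | 101 0-4 | idle 4-7 | 102 7-9 | 103 9-11 | 102 11-13 | 104 13-14 | 105 14-16 | 106 16-18 | 102 18-20 | 105 20-22 | 106 22-23 | 102 23-25 | 105 25-30 |
Completion: 101=4  102=25  103=11  104=14  105=30  106=23
Turnaround (C−A): 101=4  102=18  103=3  104=3  105=18  106=10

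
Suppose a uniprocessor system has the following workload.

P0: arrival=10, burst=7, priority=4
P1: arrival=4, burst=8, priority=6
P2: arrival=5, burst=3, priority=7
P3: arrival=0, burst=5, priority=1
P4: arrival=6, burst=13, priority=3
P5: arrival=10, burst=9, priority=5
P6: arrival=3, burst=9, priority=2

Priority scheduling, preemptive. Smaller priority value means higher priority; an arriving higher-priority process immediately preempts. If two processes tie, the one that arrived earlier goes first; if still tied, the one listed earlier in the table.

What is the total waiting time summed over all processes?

136

Gantt: | P3 0-5 | P6 5-14 | P4 14-27 | P0 27-34 | P5 34-43 | P1 43-51 | P2 51-54 |
Completion: P0=34  P1=51  P2=54  P3=5  P4=27  P5=43  P6=14
Waiting = turnaround − burst: P0=17, P1=39, P2=46, P3=0, P4=8, P5=24, P6=2
Total waiting = 17 + 39 + 46 + 0 + 8 + 24 + 2 = 136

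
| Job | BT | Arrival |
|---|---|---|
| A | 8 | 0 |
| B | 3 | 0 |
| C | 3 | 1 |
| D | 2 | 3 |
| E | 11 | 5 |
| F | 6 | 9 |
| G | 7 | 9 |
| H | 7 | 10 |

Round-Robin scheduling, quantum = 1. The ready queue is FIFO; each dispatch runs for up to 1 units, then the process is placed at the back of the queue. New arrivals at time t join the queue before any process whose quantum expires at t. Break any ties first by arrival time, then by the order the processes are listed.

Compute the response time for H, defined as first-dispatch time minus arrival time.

6

Schedule: | A 0-1 | B 1-2 | C 2-3 | A 3-4 | B 4-5 | D 5-6 | C 6-7 | A 7-8 | E 8-9 | B 9-10 | D 10-11 | C 11-12 | A 12-13 | F 13-14 | G 14-15 | E 15-16 | H 16-17 | A 17-18 | F 18-19 | G 19-20 | E 20-21 | H 21-22 | A 22-23 | F 23-24 | G 24-25 | E 25-26 | H 26-27 | A 27-28 | F 28-29 | G 29-30 | E 30-31 | H 31-32 | A 32-33 | F 33-34 | G 34-35 | E 35-36 | H 36-37 | F 37-38 | G 38-39 | E 39-40 | H 40-41 | G 41-42 | E 42-43 | H 43-44 | E 44-47 |
Completion: A=33  B=10  C=12  D=11  E=47  F=38  G=42  H=44
Turnaround (C−A): A=33  B=10  C=11  D=8  E=42  F=29  G=33  H=34
Response(H) = first start − arrival = 16 − 10 = 6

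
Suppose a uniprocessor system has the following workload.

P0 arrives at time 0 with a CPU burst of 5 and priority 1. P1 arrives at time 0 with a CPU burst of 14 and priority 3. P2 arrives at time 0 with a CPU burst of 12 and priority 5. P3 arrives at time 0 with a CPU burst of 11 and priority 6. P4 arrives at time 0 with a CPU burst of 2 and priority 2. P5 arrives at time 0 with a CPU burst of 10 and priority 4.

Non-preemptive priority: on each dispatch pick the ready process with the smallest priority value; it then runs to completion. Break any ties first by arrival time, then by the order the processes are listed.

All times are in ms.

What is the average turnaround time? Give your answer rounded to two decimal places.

26.83

Gantt: | P0 0-5 | P4 5-7 | P1 7-21 | P5 21-31 | P2 31-43 | P3 43-54 |
Completion: P0=5  P1=21  P2=43  P3=54  P4=7  P5=31
Turnaround (C−A): P0=5  P1=21  P2=43  P3=54  P4=7  P5=31
Turnaround times: P0=5, P1=21, P2=43, P3=54, P4=7, P5=31
Average turnaround = (5+21+43+54+7+31) / 6 = 161/6 = 26.83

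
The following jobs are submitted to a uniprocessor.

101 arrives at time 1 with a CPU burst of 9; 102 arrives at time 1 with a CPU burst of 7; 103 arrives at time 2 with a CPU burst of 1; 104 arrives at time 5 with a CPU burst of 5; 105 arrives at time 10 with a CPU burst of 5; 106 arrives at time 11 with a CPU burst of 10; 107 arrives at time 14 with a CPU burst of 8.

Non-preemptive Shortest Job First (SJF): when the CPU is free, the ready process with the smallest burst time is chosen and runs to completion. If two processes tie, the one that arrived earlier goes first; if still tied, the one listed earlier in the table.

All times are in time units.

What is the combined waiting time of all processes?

Schedule: | idle 0-1 | 102 1-8 | 103 8-9 | 104 9-14 | 105 14-19 | 107 19-27 | 101 27-36 | 106 36-46 |
Completion: 101=36  102=8  103=9  104=14  105=19  106=46  107=27
Turnaround (C−A): 101=35  102=7  103=7  104=9  105=9  106=35  107=13
Waiting = turnaround − burst: 101=26, 102=0, 103=6, 104=4, 105=4, 106=25, 107=5
Total waiting = 26 + 0 + 6 + 4 + 4 + 25 + 5 = 70

70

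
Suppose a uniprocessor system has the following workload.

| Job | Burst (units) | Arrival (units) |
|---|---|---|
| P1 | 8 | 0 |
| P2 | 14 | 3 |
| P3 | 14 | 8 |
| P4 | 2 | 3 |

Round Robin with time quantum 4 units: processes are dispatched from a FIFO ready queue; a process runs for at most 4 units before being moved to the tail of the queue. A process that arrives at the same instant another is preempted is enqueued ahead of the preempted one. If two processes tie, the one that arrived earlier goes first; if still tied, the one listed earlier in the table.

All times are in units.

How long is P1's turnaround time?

14

Gantt: | P1 0-4 | P2 4-8 | P4 8-10 | P1 10-14 | P3 14-18 | P2 18-22 | P3 22-26 | P2 26-30 | P3 30-34 | P2 34-36 | P3 36-38 |
Completion: P1=14  P2=36  P3=38  P4=10
Turnaround (C−A): P1=14  P2=33  P3=30  P4=7
Turnaround(P1) = completion − arrival = 14 − 0 = 14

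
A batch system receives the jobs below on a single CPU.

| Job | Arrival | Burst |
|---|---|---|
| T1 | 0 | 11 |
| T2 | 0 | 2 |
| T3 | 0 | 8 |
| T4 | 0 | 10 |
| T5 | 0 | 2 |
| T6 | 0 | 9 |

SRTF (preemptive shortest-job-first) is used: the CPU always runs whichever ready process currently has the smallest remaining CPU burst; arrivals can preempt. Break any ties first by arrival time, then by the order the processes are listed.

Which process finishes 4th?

Schedule: | T2 0-2 | T5 2-4 | T3 4-12 | T6 12-21 | T4 21-31 | T1 31-42 |
Completion: T1=42  T2=2  T3=12  T4=31  T5=4  T6=21
Turnaround (C−A): T1=42  T2=2  T3=12  T4=31  T5=4  T6=21
Finish order: T2 → T5 → T3 → T6 → T4 → T1

T6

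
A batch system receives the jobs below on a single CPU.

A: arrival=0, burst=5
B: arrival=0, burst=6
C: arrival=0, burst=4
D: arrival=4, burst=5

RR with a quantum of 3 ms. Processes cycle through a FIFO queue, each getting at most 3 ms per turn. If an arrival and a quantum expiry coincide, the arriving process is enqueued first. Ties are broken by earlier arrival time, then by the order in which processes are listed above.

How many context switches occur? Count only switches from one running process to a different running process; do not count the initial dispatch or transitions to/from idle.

Schedule: | A 0-3 | B 3-6 | C 6-9 | A 9-11 | D 11-14 | B 14-17 | C 17-18 | D 18-20 |
Completion: A=11  B=17  C=18  D=20
Turnaround (C−A): A=11  B=17  C=18  D=16

7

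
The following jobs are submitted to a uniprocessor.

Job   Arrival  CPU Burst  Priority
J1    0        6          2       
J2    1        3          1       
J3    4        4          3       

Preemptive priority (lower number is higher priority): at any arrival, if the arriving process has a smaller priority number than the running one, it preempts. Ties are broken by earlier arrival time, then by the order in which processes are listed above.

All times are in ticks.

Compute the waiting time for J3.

Timeline: | J1 0-1 | J2 1-4 | J1 4-9 | J3 9-13 |
Completion: J1=9  J2=4  J3=13
Waiting(J3) = turnaround − burst = 9 − 4 = 5

5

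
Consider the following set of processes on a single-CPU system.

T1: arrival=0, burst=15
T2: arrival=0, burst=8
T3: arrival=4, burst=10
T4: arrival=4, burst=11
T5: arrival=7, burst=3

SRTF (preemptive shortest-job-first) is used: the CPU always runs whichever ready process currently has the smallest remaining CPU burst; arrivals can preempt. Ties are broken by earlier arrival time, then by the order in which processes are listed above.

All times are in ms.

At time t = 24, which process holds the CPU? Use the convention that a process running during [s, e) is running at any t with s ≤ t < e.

Gantt: | T2 0-8 | T5 8-11 | T3 11-21 | T4 21-32 | T1 32-47 |
Completion: T1=47  T2=8  T3=21  T4=32  T5=11
Turnaround (C−A): T1=47  T2=8  T3=17  T4=28  T5=4

T4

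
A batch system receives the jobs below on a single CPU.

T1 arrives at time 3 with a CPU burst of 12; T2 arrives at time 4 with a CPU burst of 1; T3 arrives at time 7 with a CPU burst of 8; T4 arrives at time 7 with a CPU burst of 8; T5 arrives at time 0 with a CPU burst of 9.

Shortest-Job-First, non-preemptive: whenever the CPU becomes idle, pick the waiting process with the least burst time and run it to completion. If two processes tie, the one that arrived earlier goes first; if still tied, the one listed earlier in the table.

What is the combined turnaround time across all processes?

Timeline: | T5 0-9 | T2 9-10 | T3 10-18 | T4 18-26 | T1 26-38 |
Completion: T1=38  T2=10  T3=18  T4=26  T5=9
Turnaround (C−A): T1=35  T2=6  T3=11  T4=19  T5=9
Turnaround = completion − arrival: T1=35, T2=6, T3=11, T4=19, T5=9
Total turnaround = 35 + 6 + 11 + 19 + 9 = 80

80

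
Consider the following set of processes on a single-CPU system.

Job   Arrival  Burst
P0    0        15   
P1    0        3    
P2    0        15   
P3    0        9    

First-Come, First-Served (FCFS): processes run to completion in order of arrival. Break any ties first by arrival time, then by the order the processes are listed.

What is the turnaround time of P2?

33

Timeline: | P0 0-15 | P1 15-18 | P2 18-33 | P3 33-42 |
Completion: P0=15  P1=18  P2=33  P3=42
Turnaround (C−A): P0=15  P1=18  P2=33  P3=42
Turnaround(P2) = completion − arrival = 33 − 0 = 33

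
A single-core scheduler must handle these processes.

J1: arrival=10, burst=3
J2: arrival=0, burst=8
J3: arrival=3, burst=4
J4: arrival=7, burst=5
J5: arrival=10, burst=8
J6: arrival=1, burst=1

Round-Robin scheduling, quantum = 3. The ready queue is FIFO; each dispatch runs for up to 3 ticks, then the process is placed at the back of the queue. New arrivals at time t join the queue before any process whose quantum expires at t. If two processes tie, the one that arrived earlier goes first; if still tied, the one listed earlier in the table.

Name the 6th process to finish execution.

J5

Gantt: | J2 0-3 | J6 3-4 | J3 4-7 | J2 7-10 | J4 10-13 | J3 13-14 | J1 14-17 | J5 17-20 | J2 20-22 | J4 22-24 | J5 24-29 |
Completion: J1=17  J2=22  J3=14  J4=24  J5=29  J6=4
Turnaround (C−A): J1=7  J2=22  J3=11  J4=17  J5=19  J6=3
Finish order: J6 → J3 → J1 → J2 → J4 → J5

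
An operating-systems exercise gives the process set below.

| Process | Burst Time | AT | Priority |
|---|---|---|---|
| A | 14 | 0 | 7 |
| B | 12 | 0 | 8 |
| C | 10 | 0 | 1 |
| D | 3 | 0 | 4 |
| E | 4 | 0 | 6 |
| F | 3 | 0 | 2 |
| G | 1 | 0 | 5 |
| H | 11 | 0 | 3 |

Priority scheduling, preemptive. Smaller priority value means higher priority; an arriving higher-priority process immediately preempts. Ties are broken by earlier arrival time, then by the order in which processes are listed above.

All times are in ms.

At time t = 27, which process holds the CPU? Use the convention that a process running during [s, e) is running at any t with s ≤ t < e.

Schedule: | C 0-10 | F 10-13 | H 13-24 | D 24-27 | G 27-28 | E 28-32 | A 32-46 | B 46-58 |
Completion: A=46  B=58  C=10  D=27  E=32  F=13  G=28  H=24
Turnaround (C−A): A=46  B=58  C=10  D=27  E=32  F=13  G=28  H=24

G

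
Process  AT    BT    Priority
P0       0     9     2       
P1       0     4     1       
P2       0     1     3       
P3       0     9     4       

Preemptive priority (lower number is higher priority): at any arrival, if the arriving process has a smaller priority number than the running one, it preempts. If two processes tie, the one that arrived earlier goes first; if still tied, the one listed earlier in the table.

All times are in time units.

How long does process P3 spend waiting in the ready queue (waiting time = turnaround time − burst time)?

14

Schedule: | P1 0-4 | P0 4-13 | P2 13-14 | P3 14-23 |
Completion: P0=13  P1=4  P2=14  P3=23
Waiting(P3) = turnaround − burst = 23 − 9 = 14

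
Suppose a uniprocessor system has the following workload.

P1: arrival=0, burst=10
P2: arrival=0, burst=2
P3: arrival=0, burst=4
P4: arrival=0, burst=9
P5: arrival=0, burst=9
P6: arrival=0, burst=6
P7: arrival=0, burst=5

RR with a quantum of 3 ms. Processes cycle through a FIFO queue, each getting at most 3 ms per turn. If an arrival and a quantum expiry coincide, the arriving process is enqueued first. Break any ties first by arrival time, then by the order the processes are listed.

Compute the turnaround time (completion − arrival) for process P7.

35

Schedule: | P1 0-3 | P2 3-5 | P3 5-8 | P4 8-11 | P5 11-14 | P6 14-17 | P7 17-20 | P1 20-23 | P3 23-24 | P4 24-27 | P5 27-30 | P6 30-33 | P7 33-35 | P1 35-38 | P4 38-41 | P5 41-44 | P1 44-45 |
Completion: P1=45  P2=5  P3=24  P4=41  P5=44  P6=33  P7=35
Turnaround (C−A): P1=45  P2=5  P3=24  P4=41  P5=44  P6=33  P7=35
Turnaround(P7) = completion − arrival = 35 − 0 = 35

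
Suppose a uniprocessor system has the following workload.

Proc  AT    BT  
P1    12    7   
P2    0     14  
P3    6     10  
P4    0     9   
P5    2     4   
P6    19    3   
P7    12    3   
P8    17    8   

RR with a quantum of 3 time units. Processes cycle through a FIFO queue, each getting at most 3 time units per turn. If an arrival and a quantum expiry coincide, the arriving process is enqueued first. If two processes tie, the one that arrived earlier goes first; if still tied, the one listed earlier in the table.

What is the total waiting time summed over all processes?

217

Schedule: | P2 0-3 | P4 3-6 | P5 6-9 | P2 9-12 | P3 12-15 | P4 15-18 | P5 18-19 | P1 19-22 | P7 22-25 | P2 25-28 | P3 28-31 | P8 31-34 | P4 34-37 | P6 37-40 | P1 40-43 | P2 43-46 | P3 46-49 | P8 49-52 | P1 52-53 | P2 53-55 | P3 55-56 | P8 56-58 |
Completion: P1=53  P2=55  P3=56  P4=37  P5=19  P6=40  P7=25  P8=58
Turnaround (C−A): P1=41  P2=55  P3=50  P4=37  P5=17  P6=21  P7=13  P8=41
Waiting = turnaround − burst: P1=34, P2=41, P3=40, P4=28, P5=13, P6=18, P7=10, P8=33
Total waiting = 34 + 41 + 40 + 28 + 13 + 18 + 10 + 33 = 217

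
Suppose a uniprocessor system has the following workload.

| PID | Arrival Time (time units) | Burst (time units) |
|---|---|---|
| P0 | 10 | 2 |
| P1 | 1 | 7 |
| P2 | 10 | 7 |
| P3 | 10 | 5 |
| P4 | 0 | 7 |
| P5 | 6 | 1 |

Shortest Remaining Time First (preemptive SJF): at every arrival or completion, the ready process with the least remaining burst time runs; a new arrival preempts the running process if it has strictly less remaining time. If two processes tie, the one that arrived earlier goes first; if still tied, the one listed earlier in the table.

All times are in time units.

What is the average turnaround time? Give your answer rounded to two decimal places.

Timeline: | P4 0-7 | P5 7-8 | P1 8-10 | P0 10-12 | P1 12-17 | P3 17-22 | P2 22-29 |
Completion: P0=12  P1=17  P2=29  P3=22  P4=7  P5=8
Turnaround (C−A): P0=2  P1=16  P2=19  P3=12  P4=7  P5=2
Turnaround times: P0=2, P1=16, P2=19, P3=12, P4=7, P5=2
Average turnaround = (2+16+19+12+7+2) / 6 = 58/6 = 9.67

9.67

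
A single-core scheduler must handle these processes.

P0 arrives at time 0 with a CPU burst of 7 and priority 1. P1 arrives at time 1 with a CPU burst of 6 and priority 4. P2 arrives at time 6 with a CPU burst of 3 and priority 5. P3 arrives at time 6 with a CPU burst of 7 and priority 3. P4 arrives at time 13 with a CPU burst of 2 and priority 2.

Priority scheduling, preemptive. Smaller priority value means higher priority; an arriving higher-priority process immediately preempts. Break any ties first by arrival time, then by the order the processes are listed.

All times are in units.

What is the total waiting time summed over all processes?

34

Gantt: | P0 0-7 | P3 7-13 | P4 13-15 | P3 15-16 | P1 16-22 | P2 22-25 |
Completion: P0=7  P1=22  P2=25  P3=16  P4=15
Waiting = turnaround − burst: P0=0, P1=15, P2=16, P3=3, P4=0
Total waiting = 0 + 15 + 16 + 3 + 0 = 34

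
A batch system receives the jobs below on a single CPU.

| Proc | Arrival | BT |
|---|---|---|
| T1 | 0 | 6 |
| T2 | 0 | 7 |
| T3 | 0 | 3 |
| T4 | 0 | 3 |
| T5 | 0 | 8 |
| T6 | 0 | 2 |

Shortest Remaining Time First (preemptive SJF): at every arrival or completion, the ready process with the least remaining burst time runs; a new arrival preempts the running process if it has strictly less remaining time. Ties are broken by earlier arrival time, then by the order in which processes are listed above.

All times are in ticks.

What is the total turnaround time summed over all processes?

79

Schedule: | T6 0-2 | T3 2-5 | T4 5-8 | T1 8-14 | T2 14-21 | T5 21-29 |
Completion: T1=14  T2=21  T3=5  T4=8  T5=29  T6=2
Turnaround (C−A): T1=14  T2=21  T3=5  T4=8  T5=29  T6=2
Turnaround = completion − arrival: T1=14, T2=21, T3=5, T4=8, T5=29, T6=2
Total turnaround = 14 + 21 + 5 + 8 + 29 + 2 = 79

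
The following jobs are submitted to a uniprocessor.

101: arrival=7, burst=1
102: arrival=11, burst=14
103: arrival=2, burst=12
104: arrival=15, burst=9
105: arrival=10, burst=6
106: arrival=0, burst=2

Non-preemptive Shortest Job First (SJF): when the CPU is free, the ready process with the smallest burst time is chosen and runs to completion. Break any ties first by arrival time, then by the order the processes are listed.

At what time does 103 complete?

14

Schedule: | 106 0-2 | 103 2-14 | 101 14-15 | 105 15-21 | 104 21-30 | 102 30-44 |
Completion: 101=15  102=44  103=14  104=30  105=21  106=2
Turnaround (C−A): 101=8  102=33  103=12  104=15  105=11  106=2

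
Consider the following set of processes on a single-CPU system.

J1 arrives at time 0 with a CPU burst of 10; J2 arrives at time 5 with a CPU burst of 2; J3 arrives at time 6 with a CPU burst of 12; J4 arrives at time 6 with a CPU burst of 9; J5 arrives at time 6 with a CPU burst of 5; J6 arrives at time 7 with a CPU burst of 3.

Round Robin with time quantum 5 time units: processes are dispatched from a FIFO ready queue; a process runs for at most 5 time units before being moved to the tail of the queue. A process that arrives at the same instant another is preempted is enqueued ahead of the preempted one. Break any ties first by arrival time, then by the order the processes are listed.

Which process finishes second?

Schedule: | J1 0-5 | J2 5-7 | J1 7-12 | J3 12-17 | J4 17-22 | J5 22-27 | J6 27-30 | J3 30-35 | J4 35-39 | J3 39-41 |
Completion: J1=12  J2=7  J3=41  J4=39  J5=27  J6=30
Finish order: J2 → J1 → J5 → J6 → J4 → J3

J1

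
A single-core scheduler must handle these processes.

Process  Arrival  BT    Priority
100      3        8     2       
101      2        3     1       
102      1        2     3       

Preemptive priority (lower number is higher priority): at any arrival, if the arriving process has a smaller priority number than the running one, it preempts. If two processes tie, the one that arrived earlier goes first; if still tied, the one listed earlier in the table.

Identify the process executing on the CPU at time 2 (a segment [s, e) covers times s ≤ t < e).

Schedule: | idle 0-1 | 102 1-2 | 101 2-5 | 100 5-13 | 102 13-14 |
Completion: 100=13  101=5  102=14

101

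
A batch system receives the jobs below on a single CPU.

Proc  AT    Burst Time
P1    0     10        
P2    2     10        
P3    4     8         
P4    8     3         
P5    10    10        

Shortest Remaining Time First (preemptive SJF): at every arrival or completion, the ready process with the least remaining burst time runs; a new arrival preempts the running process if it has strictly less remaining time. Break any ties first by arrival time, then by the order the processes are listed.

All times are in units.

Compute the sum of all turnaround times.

92

Gantt: | P1 0-10 | P4 10-13 | P3 13-21 | P2 21-31 | P5 31-41 |
Completion: P1=10  P2=31  P3=21  P4=13  P5=41
Turnaround (C−A): P1=10  P2=29  P3=17  P4=5  P5=31
Turnaround = completion − arrival: P1=10, P2=29, P3=17, P4=5, P5=31
Total turnaround = 10 + 29 + 17 + 5 + 31 = 92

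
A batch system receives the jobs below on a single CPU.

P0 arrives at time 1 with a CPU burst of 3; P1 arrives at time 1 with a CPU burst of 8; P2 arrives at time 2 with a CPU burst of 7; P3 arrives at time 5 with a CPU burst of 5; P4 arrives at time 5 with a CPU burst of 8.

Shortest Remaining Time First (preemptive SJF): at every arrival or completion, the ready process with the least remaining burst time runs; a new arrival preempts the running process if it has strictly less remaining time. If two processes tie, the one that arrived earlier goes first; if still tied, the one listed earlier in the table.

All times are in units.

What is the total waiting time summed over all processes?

41

Timeline: | idle 0-1 | P0 1-4 | P2 4-5 | P3 5-10 | P2 10-16 | P1 16-24 | P4 24-32 |
Completion: P0=4  P1=24  P2=16  P3=10  P4=32
Turnaround (C−A): P0=3  P1=23  P2=14  P3=5  P4=27
Waiting = turnaround − burst: P0=0, P1=15, P2=7, P3=0, P4=19
Total waiting = 0 + 15 + 7 + 0 + 19 = 41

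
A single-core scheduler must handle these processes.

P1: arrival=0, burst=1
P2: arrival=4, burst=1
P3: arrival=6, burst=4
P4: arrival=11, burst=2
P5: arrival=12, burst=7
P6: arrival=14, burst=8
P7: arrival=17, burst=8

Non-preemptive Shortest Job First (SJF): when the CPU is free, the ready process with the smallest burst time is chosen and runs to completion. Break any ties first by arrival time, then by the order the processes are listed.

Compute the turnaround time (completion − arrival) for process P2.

Gantt: | P1 0-1 | idle 1-4 | P2 4-5 | idle 5-6 | P3 6-10 | idle 10-11 | P4 11-13 | P5 13-20 | P6 20-28 | P7 28-36 |
Completion: P1=1  P2=5  P3=10  P4=13  P5=20  P6=28  P7=36
Turnaround (C−A): P1=1  P2=1  P3=4  P4=2  P5=8  P6=14  P7=19
Turnaround(P2) = completion − arrival = 5 − 4 = 1

1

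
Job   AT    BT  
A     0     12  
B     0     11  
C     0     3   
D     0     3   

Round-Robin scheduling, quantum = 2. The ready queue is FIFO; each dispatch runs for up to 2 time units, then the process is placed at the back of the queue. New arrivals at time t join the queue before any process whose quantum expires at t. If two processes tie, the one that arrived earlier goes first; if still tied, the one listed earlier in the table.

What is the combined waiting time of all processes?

55

Timeline: | A 0-2 | B 2-4 | C 4-6 | D 6-8 | A 8-10 | B 10-12 | C 12-13 | D 13-14 | A 14-16 | B 16-18 | A 18-20 | B 20-22 | A 22-24 | B 24-26 | A 26-28 | B 28-29 |
Completion: A=28  B=29  C=13  D=14
Waiting = turnaround − burst: A=16, B=18, C=10, D=11
Total waiting = 16 + 18 + 10 + 11 = 55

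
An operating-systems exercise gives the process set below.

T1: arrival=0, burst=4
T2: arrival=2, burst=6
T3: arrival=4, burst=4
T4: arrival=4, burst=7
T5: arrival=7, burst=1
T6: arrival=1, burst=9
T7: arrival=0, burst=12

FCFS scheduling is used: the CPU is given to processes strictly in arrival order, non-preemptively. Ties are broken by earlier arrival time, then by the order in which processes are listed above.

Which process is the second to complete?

Schedule: | T1 0-4 | T7 4-16 | T6 16-25 | T2 25-31 | T3 31-35 | T4 35-42 | T5 42-43 |
Completion: T1=4  T2=31  T3=35  T4=42  T5=43  T6=25  T7=16
Turnaround (C−A): T1=4  T2=29  T3=31  T4=38  T5=36  T6=24  T7=16
Finish order: T1 → T7 → T6 → T2 → T3 → T4 → T5

T7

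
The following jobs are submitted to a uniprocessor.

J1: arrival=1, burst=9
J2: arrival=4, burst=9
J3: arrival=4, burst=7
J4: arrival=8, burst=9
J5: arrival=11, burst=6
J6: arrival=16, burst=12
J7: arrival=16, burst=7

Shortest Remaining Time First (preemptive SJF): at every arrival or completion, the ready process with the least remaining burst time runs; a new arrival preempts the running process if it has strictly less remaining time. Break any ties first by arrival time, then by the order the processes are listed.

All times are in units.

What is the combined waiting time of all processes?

Schedule: | idle 0-1 | J1 1-10 | J3 10-17 | J5 17-23 | J7 23-30 | J2 30-39 | J4 39-48 | J6 48-60 |
Completion: J1=10  J2=39  J3=17  J4=48  J5=23  J6=60  J7=30
Waiting = turnaround − burst: J1=0, J2=26, J3=6, J4=31, J5=6, J6=32, J7=7
Total waiting = 0 + 26 + 6 + 31 + 6 + 32 + 7 = 108

108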